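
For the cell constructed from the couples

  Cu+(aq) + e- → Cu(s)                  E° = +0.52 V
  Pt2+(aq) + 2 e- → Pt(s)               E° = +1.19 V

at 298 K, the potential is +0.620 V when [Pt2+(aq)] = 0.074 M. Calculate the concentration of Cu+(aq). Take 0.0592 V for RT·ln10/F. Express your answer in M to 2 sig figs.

1.9 M

With Pt²⁺/Pt at the cathode and Cu⁺/Cu at the anode, E°cell = +1.19 − (+0.52) = +0.67 V (n = 2).
Rearranging E = E° − (0.0592/n)·log Q gives log Q = 2(+0.67 − (+0.620))/0.0592 = 1.689.
Balancing electrons gives Pt2+(aq) + 2 Cu(s) → Pt(s) + 2 Cu+(aq); thus Q = [Cu+(aq)]^2 / [Pt2+(aq)].
Solving for the unknown gives log [Cu+(aq)] = 0.279, so [Cu+(aq)] ≈ 1.9 M.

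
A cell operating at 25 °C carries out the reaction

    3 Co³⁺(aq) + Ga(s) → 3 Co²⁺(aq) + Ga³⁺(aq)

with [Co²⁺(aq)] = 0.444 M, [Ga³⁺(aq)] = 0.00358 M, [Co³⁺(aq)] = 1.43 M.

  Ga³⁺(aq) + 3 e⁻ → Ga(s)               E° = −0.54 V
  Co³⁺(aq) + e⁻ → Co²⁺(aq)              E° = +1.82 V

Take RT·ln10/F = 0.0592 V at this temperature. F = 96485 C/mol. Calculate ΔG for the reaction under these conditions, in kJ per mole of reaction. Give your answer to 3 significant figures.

E°cell = +1.82 − (−0.54) = +2.36 V; the balanced reaction transfers n = 3 electrons.
Q = ([Co²⁺(aq)]^3·[Ga³⁺(aq)]) / [Co³⁺(aq)]^3 = 0.000107, so log Q = −3.970 and E = +2.36 − (0.0592/3)(−3.970) = +2.4383 V.
Then ΔG = −nFE = −3 × 96485 × +2.4383 J/mol = −706 kJ/mol.

−706 kJ/mol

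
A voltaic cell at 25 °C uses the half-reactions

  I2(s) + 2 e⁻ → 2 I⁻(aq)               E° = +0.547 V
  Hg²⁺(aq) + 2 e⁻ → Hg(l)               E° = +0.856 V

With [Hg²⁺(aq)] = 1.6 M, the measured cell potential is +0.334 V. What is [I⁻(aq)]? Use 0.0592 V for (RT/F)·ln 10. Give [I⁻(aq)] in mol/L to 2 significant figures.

2.1 M

Hg²⁺/Hg is the cathode (higher E°); E°cell = +0.856 − (+0.547) = +0.309 V with n = 2.
Since E = E° − (0.0592/n)·log Q, log Q = n(E° − E)/0.0592 = −0.845.
Balancing electrons gives Hg²⁺(aq) + 2 I⁻(aq) → Hg(l) + I2(s); thus Q = 1 / ([Hg²⁺(aq)]·[I⁻(aq)]^2).
Isolating [I⁻(aq)] in Q = 10^{−0.845} yields log [I⁻(aq)] = 0.320, i.e. 2.1 M.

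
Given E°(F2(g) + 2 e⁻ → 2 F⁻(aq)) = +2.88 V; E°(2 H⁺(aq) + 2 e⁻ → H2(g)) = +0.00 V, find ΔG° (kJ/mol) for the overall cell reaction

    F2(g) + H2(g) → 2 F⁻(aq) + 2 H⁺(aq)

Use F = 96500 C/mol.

In the reaction as written F2(g) is reduced, so the F₂/F⁻ couple is the cathode and 2H⁺/H₂ is the anode.
E°cell = +2.88 − (+0.00) = +2.88 V; balancing electrons gives n = 2.
ΔG° = −nFE°cell = −(2)(96500)(+2.88) J/mol = −556 kJ/mol.

−556 kJ/mol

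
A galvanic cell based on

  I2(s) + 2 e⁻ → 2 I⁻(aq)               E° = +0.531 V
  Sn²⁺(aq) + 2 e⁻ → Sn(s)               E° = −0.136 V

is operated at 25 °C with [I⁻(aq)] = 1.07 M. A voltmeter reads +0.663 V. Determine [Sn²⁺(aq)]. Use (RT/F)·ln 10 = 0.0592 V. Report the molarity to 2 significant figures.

With I₂/I⁻ at the cathode and Sn²⁺/Sn at the anode, E°cell = +0.531 − (−0.136) = +0.667 V (n = 2).
Since E = E° − (0.0592/n)·log Q, log Q = n(E° − E)/0.0592 = 0.135.
The balanced reaction is I2(s) + Sn(s) → 2 I⁻(aq) + Sn²⁺(aq), so Q = [I⁻(aq)]^2·[Sn²⁺(aq)].
Substituting the known concentrations and solving, log [Sn²⁺(aq)] = 0.076 and [Sn²⁺(aq)] = 1.2 M.

1.2 M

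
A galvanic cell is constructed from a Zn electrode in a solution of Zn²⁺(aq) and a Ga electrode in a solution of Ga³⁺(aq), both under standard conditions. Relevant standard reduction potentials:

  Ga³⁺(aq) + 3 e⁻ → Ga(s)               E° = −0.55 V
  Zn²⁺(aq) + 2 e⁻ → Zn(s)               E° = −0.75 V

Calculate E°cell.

The Ga³⁺/Ga couple has the higher E°, so Ga ion is reduced (cathode) and Zn is oxidized (anode).
E°cell = E°(cathode) − E°(anode) = −0.55 − (−0.75) = +0.20 V.

+0.20 V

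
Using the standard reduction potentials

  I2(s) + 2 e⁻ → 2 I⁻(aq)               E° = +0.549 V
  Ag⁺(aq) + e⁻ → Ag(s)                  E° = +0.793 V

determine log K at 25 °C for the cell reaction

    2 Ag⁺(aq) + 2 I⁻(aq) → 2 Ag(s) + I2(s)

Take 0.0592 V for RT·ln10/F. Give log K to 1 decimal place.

log K = 8.2

The Ag⁺/Ag couple is reduced (cathode); E°cell = +0.793 − (+0.549) = +0.244 V with n = 2.
At equilibrium E = 0, so log K = nE°cell / 0.0592 = (2)(+0.244) / 0.0592 = 8.2.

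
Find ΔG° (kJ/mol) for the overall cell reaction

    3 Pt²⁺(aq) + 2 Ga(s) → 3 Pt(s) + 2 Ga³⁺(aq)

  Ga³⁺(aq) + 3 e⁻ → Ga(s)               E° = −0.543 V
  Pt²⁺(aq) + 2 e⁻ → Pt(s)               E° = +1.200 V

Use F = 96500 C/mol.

−1009 kJ/mol

In the reaction as written Pt²⁺(aq) is reduced, so the Pt²⁺/Pt couple is the cathode and Ga³⁺/Ga is the anode.
E°cell = +1.200 − (−0.543) = +1.743 V; balancing electrons gives n = 6.
ΔG° = −nFE°cell = −(6)(96500)(+1.743) J/mol = −1009 kJ/mol.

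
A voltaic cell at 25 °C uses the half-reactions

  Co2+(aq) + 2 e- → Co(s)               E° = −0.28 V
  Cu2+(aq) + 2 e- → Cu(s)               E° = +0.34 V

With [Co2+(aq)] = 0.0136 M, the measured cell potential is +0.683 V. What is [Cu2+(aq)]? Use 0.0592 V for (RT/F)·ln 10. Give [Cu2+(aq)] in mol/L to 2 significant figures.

The Cu²⁺/Cu couple has the larger reduction potential, so it is the cathode: E°cell = +0.34 − (−0.28) = +0.62 V and n = 2.
Since E = E° − (0.0592/n)·log Q, log Q = n(E° − E)/0.0592 = −2.128.
For Cu2+(aq) + Co(s) → Cu(s) + Co2+(aq), the reaction quotient is Q = [Co2+(aq)] / [Cu2+(aq)].
Substituting the known concentrations and solving, log [Cu2+(aq)] = 0.262 and [Cu2+(aq)] = 1.8 M.

1.8 M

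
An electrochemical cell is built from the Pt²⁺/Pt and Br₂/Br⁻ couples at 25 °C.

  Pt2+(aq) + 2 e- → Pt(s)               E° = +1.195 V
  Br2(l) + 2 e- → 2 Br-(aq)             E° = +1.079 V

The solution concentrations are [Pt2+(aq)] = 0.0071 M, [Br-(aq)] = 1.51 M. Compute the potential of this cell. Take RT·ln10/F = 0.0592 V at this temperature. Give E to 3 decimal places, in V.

Pt²⁺/Pt is reduced (cathode, E° = +1.195 V) and Br₂/Br⁻ is oxidized (anode).
E°cell = E°cat − E°an = +1.195 − (+1.079) = +0.116 V; n = 2.
Balancing gives Pt2+(aq) + 2 Br-(aq) → Pt(s) + Br2(l); hence Q = 1 / ([Pt2+(aq)]·[Br-(aq)]^2) = 61.8 (log Q = 1.791).
E = E° − (0.0592/n)·log Q = +0.116 − (0.0592/2)(1.791) = +0.063 V.

+0.063 V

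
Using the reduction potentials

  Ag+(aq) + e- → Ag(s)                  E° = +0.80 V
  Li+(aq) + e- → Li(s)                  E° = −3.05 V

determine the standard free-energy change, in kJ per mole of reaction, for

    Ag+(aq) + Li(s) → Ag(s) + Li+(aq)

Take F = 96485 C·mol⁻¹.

In the reaction as written Ag+(aq) is reduced, so the Ag⁺/Ag couple is the cathode and Li⁺/Li is the anode.
E°cell = +0.80 − (−3.05) = +3.85 V; balancing electrons gives n = 1.
ΔG° = −nFE°cell = −(1)(96485)(+3.85) J/mol = −371 kJ/mol.

−371 kJ/mol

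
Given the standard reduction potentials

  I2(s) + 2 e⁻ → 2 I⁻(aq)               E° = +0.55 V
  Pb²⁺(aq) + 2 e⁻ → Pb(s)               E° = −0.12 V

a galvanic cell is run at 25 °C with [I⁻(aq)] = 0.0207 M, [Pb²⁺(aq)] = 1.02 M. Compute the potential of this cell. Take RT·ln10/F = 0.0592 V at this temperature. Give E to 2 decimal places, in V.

+0.77 V

I₂/I⁻ is reduced (cathode, E° = +0.55 V) and Pb²⁺/Pb is oxidized (anode).
E°cell = E°cat − E°an = +0.55 − (−0.12) = +0.67 V; n = 2.
Balancing gives I2(s) + Pb(s) → 2 I⁻(aq) + Pb²⁺(aq); hence Q = [I⁻(aq)]^2·[Pb²⁺(aq)] = 0.000437 (log Q = −3.359).
E = E° − (0.0592/n)·log Q = +0.67 − (0.0592/2)(−3.359) = +0.77 V.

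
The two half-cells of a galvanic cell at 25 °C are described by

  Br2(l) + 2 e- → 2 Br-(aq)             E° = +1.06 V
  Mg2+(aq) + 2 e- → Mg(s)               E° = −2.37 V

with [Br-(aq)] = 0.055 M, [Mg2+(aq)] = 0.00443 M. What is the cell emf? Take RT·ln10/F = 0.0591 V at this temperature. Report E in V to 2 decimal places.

Since E°(Br₂/Br⁻) > E°(Mg²⁺/Mg), Br₂/Br⁻ serves as the cathode.
E°cell = +1.06 − (−2.37) = +3.43 V, with n = 2 electrons transferred.
The balanced reaction is Br2(l) + Mg(s) → 2 Br-(aq) + Mg2+(aq), so Q = [Br-(aq)]^2·[Mg2+(aq)] = 1.34×10^−5 and log Q = −4.873.
E = E° − (0.0591/n)·log Q = +3.43 − (0.0591/2)(−4.873) = +3.57 V.

+3.57 V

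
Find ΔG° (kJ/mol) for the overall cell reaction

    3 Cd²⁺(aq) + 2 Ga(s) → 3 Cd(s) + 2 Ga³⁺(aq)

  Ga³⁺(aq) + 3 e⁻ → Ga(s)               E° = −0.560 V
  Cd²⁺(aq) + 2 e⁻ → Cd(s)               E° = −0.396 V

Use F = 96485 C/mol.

−94.9 kJ/mol

In the reaction as written Cd²⁺(aq) is reduced, so the Cd²⁺/Cd couple is the cathode and Ga³⁺/Ga is the anode.
E°cell = −0.396 − (−0.560) = +0.164 V; balancing electrons gives n = 6.
ΔG° = −nFE°cell = −(6)(96485)(+0.164) J/mol = −94.9 kJ/mol.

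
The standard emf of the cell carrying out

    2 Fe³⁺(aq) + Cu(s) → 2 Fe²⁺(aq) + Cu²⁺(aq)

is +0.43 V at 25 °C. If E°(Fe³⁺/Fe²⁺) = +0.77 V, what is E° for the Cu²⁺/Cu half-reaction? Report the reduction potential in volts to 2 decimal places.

In the reaction as written the Fe³⁺/Fe²⁺ couple is reduced (cathode) and Cu²⁺/Cu is oxidized (anode), so E°cell = E°(Fe³⁺/Fe²⁺) − E°(Cu²⁺/Cu).
E°(Cu²⁺/Cu) = E°(cathode) − E°cell = +0.77 − (+0.43) = +0.34 V.

+0.34 V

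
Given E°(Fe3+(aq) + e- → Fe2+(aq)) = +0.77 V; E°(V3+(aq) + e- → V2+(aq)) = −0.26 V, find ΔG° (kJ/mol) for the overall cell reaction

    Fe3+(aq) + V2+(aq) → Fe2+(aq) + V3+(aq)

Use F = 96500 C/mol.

In the reaction as written Fe3+(aq) is reduced, so the Fe³⁺/Fe²⁺ couple is the cathode and V³⁺/V²⁺ is the anode.
E°cell = +0.77 − (−0.26) = +1.03 V; balancing electrons gives n = 1.
ΔG° = −nFE°cell = −(1)(96500)(+1.03) J/mol = −99.4 kJ/mol.

−99.4 kJ/mol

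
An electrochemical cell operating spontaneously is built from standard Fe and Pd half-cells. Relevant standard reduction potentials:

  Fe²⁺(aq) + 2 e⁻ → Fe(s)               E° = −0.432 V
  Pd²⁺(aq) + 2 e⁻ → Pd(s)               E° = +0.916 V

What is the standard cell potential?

+1.348 V

Of the two couples in this cell, the one with the more positive reduction potential is reduced at the cathode: here that is Pd²⁺/Pd (+0.916 V); Fe²⁺/Fe (−0.432 V) is the anode.
E°cell = E°(cathode) − E°(anode) = +0.916 − (−0.432) = +1.348 V.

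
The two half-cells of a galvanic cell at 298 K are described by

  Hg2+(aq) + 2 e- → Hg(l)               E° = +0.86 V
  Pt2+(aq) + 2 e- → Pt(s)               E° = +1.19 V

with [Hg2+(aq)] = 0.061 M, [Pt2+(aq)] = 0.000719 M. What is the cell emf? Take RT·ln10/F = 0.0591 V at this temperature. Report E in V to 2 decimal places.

Pt²⁺/Pt is reduced (cathode, E° = +1.19 V) and Hg²⁺/Hg is oxidized (anode).
The standard potential is +1.19 − (+0.86) = +0.33 V and the balanced reaction transfers n = 2 electrons.
Balancing gives Pt2+(aq) + Hg(l) → Pt(s) + Hg2+(aq); hence Q = [Hg2+(aq)] / [Pt2+(aq)] = 84.8 (log Q = 1.929).
Applying E = E° − (RT ln10/nF)·log Q gives +0.33 − (0.0591/2)(1.929) = +0.27 V.

+0.27 V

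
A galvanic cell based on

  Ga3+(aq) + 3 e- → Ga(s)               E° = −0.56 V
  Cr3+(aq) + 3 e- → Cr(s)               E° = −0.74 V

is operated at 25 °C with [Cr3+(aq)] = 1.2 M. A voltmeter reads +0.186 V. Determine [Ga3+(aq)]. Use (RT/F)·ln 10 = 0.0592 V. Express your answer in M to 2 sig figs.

2.4 M

The Ga³⁺/Ga couple has the larger reduction potential, so it is the cathode: E°cell = −0.56 − (−0.74) = +0.18 V and n = 3.
From the Nernst equation, log Q = n(E° − E)/0.0592 = 3·(+0.18 − (+0.186))/0.0592 = −0.304.
Balancing electrons gives Ga3+(aq) + Cr(s) → Ga(s) + Cr3+(aq); thus Q = [Cr3+(aq)] / [Ga3+(aq)].
Solving for the unknown gives log [Ga3+(aq)] = 0.383, so [Ga3+(aq)] ≈ 2.4 M.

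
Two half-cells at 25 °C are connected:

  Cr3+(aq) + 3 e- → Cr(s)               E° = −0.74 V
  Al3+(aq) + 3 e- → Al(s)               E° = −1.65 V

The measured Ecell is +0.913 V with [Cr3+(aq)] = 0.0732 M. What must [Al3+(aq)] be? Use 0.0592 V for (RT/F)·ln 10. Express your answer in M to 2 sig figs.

The Cr³⁺/Cr couple has the larger reduction potential, so it is the cathode: E°cell = −0.74 − (−1.65) = +0.91 V and n = 3.
Since E = E° − (0.0592/n)·log Q, log Q = n(E° − E)/0.0592 = −0.152.
For Cr3+(aq) + Al(s) → Cr(s) + Al3+(aq), the reaction quotient is Q = [Al3+(aq)] / [Cr3+(aq)].
Isolating [Al3+(aq)] in Q = 10^{−0.152} yields log [Al3+(aq)] = −1.287, i.e. 0.052 M.

0.052 M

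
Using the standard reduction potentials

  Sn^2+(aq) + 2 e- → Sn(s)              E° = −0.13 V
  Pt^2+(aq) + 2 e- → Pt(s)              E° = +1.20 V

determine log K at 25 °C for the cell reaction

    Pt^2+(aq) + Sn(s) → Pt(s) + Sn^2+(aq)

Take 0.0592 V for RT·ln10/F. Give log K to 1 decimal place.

log K = 44.9

The Pt²⁺/Pt couple is reduced (cathode); E°cell = +1.20 − (−0.13) = +1.33 V with n = 2.
At equilibrium E = 0, so log K = nE°cell / 0.0592 = (2)(+1.33) / 0.0592 = 44.9.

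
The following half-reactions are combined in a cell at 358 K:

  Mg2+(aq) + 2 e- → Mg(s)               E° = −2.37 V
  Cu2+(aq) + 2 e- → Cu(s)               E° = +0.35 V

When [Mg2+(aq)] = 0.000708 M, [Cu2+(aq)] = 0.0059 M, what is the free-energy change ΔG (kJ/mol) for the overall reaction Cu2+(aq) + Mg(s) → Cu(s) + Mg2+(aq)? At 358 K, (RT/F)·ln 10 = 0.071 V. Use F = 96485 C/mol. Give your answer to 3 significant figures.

E°cell = +0.35 − (−2.37) = +2.72 V; the balanced reaction transfers n = 2 electrons.
The reaction quotient is [Mg2+(aq)] / [Cu2+(aq)] = 0.12; by Nernst, E = +2.72 − (0.071/2)(−0.921) = +2.7527 V.
Finally ΔG = −nFE = −(2)(96485 C/mol)(+2.7527 V) = −531 kJ/mol.

−531 kJ/mol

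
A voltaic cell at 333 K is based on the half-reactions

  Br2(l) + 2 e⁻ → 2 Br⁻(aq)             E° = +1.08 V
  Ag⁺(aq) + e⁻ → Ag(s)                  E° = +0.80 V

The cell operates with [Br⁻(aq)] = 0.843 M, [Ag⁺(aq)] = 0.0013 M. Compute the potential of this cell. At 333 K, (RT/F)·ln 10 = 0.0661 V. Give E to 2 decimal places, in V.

Br₂/Br⁻ is reduced (cathode, E° = +1.08 V) and Ag⁺/Ag is oxidized (anode).
E°cell = E°cat − E°an = +1.08 − (+0.80) = +0.28 V; n = 2.
Balancing gives Br2(l) + 2 Ag(s) → 2 Br⁻(aq) + 2 Ag⁺(aq); hence Q = [Br⁻(aq)]^2·[Ag⁺(aq)]^2 = 1.2×10^−6 (log Q = −5.920).
Applying E = E° − (RT ln10/nF)·log Q gives +0.28 − (0.0661/2)(−5.920) = +0.48 V.

+0.48 V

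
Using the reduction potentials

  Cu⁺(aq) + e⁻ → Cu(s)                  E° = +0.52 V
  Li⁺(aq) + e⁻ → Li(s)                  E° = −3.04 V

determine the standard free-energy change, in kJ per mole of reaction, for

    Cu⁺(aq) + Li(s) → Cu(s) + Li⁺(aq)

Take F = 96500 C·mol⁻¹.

−344 kJ/mol

In the reaction as written Cu⁺(aq) is reduced, so the Cu⁺/Cu couple is the cathode and Li⁺/Li is the anode.
E°cell = +0.52 − (−3.04) = +3.56 V; balancing electrons gives n = 1.
ΔG° = −nFE°cell = −(1)(96500)(+3.56) J/mol = −344 kJ/mol.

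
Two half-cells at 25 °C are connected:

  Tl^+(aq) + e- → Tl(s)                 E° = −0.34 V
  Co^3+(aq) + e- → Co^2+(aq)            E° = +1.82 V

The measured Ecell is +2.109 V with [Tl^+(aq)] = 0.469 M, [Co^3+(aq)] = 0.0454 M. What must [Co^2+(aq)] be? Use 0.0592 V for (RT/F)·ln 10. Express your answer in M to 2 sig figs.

Co³⁺/Co²⁺ is the cathode (higher E°); E°cell = +1.82 − (−0.34) = +2.16 V with n = 1.
Rearranging E = E° − (0.0592/n)·log Q gives log Q = 1(+2.16 − (+2.109))/0.0592 = 0.861.
Balancing electrons gives Co^3+(aq) + Tl(s) → Co^2+(aq) + Tl^+(aq); thus Q = ([Co^2+(aq)]·[Tl^+(aq)]) / [Co^3+(aq)].
Substituting the known concentrations and solving, log [Co^2+(aq)] = −0.153 and [Co^2+(aq)] = 0.70 M.

0.70 M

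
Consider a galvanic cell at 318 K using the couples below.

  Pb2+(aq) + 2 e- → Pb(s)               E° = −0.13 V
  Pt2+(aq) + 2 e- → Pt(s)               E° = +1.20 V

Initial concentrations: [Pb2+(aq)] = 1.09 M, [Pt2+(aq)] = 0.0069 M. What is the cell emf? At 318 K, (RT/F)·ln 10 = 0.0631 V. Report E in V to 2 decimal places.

+1.26 V

Pt²⁺/Pt is reduced (cathode, E° = +1.20 V) and Pb²⁺/Pb is oxidized (anode).
E°cell = +1.20 − (−0.13) = +1.33 V, with n = 2 electrons transferred.
Balancing gives Pt2+(aq) + Pb(s) → Pt(s) + Pb2+(aq); hence Q = [Pb2+(aq)] / [Pt2+(aq)] = 158 (log Q = 2.199).
E = E° − (0.0631/n)·log Q = +1.33 − (0.0631/2)(2.199) = +1.26 V.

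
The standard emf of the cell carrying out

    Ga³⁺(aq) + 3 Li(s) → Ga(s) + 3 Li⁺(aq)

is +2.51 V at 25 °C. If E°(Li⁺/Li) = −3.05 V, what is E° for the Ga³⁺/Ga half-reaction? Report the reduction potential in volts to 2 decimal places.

In the reaction as written the Ga³⁺/Ga couple is reduced (cathode) and Li⁺/Li is oxidized (anode), so E°cell = E°(Ga³⁺/Ga) − E°(Li⁺/Li).
E°(Ga³⁺/Ga) = E°cell + E°(anode) = +2.51 + (−3.05) = −0.54 V.

−0.54 V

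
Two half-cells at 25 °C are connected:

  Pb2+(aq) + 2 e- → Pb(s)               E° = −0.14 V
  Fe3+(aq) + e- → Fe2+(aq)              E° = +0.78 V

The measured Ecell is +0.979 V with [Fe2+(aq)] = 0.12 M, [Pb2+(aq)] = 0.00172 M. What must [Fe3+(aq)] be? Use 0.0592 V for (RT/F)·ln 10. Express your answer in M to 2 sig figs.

Fe³⁺/Fe²⁺ is the cathode (higher E°); E°cell = +0.78 − (−0.14) = +0.92 V with n = 2.
Since E = E° − (0.0592/n)·log Q, log Q = n(E° − E)/0.0592 = −1.993.
For 2 Fe3+(aq) + Pb(s) → 2 Fe2+(aq) + Pb2+(aq), the reaction quotient is Q = ([Fe2+(aq)]^2·[Pb2+(aq)]) / [Fe3+(aq)]^2.
Solving for the unknown gives log [Fe3+(aq)] = −1.307, so [Fe3+(aq)] ≈ 0.049 M.

0.049 M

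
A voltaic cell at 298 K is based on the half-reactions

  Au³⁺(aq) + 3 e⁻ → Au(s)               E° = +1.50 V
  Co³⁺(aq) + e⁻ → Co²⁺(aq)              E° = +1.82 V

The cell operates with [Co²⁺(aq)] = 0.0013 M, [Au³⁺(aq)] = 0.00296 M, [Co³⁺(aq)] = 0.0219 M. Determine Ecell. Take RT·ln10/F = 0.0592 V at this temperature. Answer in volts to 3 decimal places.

Co³⁺/Co²⁺ is reduced (cathode, E° = +1.82 V) and Au³⁺/Au is oxidized (anode).
The standard potential is +1.82 − (+1.50) = +0.32 V and the balanced reaction transfers n = 3 electrons.
Balancing gives 3 Co³⁺(aq) + Au(s) → 3 Co²⁺(aq) + Au³⁺(aq); hence Q = ([Co²⁺(aq)]^3·[Au³⁺(aq)]) / [Co³⁺(aq)]^3 = 6.19×10^−7 (log Q = −6.208).
By the Nernst equation, E = +0.32 − (0.0592/3)·(−6.208) = +0.443 V.

+0.443 V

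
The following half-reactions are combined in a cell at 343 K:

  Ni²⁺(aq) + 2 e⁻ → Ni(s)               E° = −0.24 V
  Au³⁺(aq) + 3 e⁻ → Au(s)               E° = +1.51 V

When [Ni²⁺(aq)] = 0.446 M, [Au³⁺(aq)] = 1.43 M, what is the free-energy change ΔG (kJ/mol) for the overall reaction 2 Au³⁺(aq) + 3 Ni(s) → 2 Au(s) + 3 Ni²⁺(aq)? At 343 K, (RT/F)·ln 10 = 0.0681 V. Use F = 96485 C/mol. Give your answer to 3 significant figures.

−1020 kJ/mol

With Au³⁺/Au reduced at the cathode, E°cell = +1.51 − (−0.24) = +1.75 V and n = 6.
Here Q = [Ni²⁺(aq)]^3 / [Au³⁺(aq)]^2 = 0.0434 (log Q = −1.363), giving E = +1.75 − (0.0681/6)·(−1.363) = +1.7655 V.
ΔG = −nFE = −(6)(96485)(+1.7655) J/mol = −1020 kJ/mol.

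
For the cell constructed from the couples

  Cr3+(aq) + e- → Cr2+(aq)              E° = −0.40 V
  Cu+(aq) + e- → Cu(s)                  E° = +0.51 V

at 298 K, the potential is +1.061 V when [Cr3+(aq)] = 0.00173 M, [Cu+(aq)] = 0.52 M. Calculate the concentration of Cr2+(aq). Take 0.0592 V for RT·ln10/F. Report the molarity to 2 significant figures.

1.2 M

The Cu⁺/Cu couple has the larger reduction potential, so it is the cathode: E°cell = +0.51 − (−0.40) = +0.91 V and n = 1.
From the Nernst equation, log Q = n(E° − E)/0.0592 = 1·(+0.91 − (+1.061))/0.0592 = −2.551.
The balanced reaction is Cu+(aq) + Cr2+(aq) → Cu(s) + Cr3+(aq), so Q = [Cr3+(aq)] / ([Cu+(aq)]·[Cr2+(aq)]).
Solving for the unknown gives log [Cr2+(aq)] = 0.073, so [Cr2+(aq)] ≈ 1.2 M.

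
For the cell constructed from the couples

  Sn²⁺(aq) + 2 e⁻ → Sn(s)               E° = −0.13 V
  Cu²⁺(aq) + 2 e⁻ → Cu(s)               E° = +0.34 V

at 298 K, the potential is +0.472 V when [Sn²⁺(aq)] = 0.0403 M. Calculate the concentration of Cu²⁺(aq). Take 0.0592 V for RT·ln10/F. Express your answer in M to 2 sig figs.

With Cu²⁺/Cu at the cathode and Sn²⁺/Sn at the anode, E°cell = +0.34 − (−0.13) = +0.47 V (n = 2).
Rearranging E = E° − (0.0592/n)·log Q gives log Q = 2(+0.47 − (+0.472))/0.0592 = −0.068.
The balanced reaction is Cu²⁺(aq) + Sn(s) → Cu(s) + Sn²⁺(aq), so Q = [Sn²⁺(aq)] / [Cu²⁺(aq)].
Isolating [Cu²⁺(aq)] in Q = 10^{−0.068} yields log [Cu²⁺(aq)] = −1.327, i.e. 0.047 M.

0.047 M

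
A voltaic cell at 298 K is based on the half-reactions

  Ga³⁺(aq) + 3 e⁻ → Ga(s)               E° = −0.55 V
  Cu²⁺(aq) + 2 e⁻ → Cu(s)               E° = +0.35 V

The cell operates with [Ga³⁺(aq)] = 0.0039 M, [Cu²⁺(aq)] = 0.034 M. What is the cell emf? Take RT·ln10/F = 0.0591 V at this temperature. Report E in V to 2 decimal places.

The Cu²⁺/Cu couple has the more positive E°, so it is the cathode; Ga³⁺/Ga is the anode.
The standard potential is +0.35 − (−0.55) = +0.90 V and the balanced reaction transfers n = 6 electrons.
Balancing gives 3 Cu²⁺(aq) + 2 Ga(s) → 3 Cu(s) + 2 Ga³⁺(aq); hence Q = [Ga³⁺(aq)]^2 / [Cu²⁺(aq)]^3 = 0.387 (log Q = −0.412).
By the Nernst equation, E = +0.90 − (0.0591/6)·(−0.412) = +0.90 V.

+0.90 V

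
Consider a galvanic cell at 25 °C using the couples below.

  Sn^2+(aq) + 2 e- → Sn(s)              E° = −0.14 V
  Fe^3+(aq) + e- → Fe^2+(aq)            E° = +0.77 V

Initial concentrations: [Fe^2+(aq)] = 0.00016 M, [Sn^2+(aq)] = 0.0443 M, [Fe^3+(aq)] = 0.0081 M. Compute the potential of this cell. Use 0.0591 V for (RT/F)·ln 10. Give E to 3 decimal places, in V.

The Fe³⁺/Fe²⁺ couple has the more positive E°, so it is the cathode; Sn²⁺/Sn is the anode.
E°cell = E°cat − E°an = +0.77 − (−0.14) = +0.91 V; n = 2.
For the overall reaction 2 Fe^3+(aq) + Sn(s) → 2 Fe^2+(aq) + Sn^2+(aq), Q = ([Fe^2+(aq)]^2·[Sn^2+(aq)]) / [Fe^3+(aq)]^2 = 1.73×10^−5, giving log Q = −4.762.
Applying E = E° − (RT ln10/nF)·log Q gives +0.91 − (0.0591/2)(−4.762) = +1.051 V.

+1.051 V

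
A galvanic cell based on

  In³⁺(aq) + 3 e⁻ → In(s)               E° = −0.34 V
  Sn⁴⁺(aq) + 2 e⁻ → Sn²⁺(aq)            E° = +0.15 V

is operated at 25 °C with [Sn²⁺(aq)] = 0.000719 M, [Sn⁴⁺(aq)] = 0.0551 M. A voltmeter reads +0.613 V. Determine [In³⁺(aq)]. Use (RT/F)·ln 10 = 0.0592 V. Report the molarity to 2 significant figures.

With Sn⁴⁺/Sn²⁺ at the cathode and In³⁺/In at the anode, E°cell = +0.15 − (−0.34) = +0.49 V (n = 6).
From the Nernst equation, log Q = n(E° − E)/0.0592 = 6·(+0.49 − (+0.613))/0.0592 = −12.466.
For 3 Sn⁴⁺(aq) + 2 In(s) → 3 Sn²⁺(aq) + 2 In³⁺(aq), the reaction quotient is Q = ([Sn²⁺(aq)]^3·[In³⁺(aq)]^2) / [Sn⁴⁺(aq)]^3.
Solving for the unknown gives log [In³⁺(aq)] = −3.406, so [In³⁺(aq)] ≈ 0.00039 M.

0.00039 M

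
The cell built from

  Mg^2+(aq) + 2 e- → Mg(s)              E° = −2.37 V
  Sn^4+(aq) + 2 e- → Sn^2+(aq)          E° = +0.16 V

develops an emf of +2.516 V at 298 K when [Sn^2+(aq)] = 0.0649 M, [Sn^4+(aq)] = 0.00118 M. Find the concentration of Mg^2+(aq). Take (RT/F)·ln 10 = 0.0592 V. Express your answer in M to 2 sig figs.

The Sn⁴⁺/Sn²⁺ couple has the larger reduction potential, so it is the cathode: E°cell = +0.16 − (−2.37) = +2.53 V and n = 2.
Rearranging E = E° − (0.0592/n)·log Q gives log Q = 2(+2.53 − (+2.516))/0.0592 = 0.473.
For Sn^4+(aq) + Mg(s) → Sn^2+(aq) + Mg^2+(aq), the reaction quotient is Q = ([Sn^2+(aq)]·[Mg^2+(aq)]) / [Sn^4+(aq)].
Isolating [Mg^2+(aq)] in Q = 10^{0.473} yields log [Mg^2+(aq)] = −1.267, i.e. 0.054 M.

0.054 M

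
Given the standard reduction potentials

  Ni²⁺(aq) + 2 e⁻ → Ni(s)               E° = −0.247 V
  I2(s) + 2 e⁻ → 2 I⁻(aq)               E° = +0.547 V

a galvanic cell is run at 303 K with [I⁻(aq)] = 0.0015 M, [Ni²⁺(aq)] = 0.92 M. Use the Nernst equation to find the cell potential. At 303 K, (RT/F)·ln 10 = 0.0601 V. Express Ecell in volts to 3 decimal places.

+0.965 V

Since E°(I₂/I⁻) > E°(Ni²⁺/Ni), I₂/I⁻ serves as the cathode.
E°cell = E°cat − E°an = +0.547 − (−0.247) = +0.794 V; n = 2.
The balanced reaction is I2(s) + Ni(s) → 2 I⁻(aq) + Ni²⁺(aq), so Q = [I⁻(aq)]^2·[Ni²⁺(aq)] = 2.07×10^−6 and log Q = −5.684.
E = E° − (0.0601/n)·log Q = +0.794 − (0.0601/2)(−5.684) = +0.965 V.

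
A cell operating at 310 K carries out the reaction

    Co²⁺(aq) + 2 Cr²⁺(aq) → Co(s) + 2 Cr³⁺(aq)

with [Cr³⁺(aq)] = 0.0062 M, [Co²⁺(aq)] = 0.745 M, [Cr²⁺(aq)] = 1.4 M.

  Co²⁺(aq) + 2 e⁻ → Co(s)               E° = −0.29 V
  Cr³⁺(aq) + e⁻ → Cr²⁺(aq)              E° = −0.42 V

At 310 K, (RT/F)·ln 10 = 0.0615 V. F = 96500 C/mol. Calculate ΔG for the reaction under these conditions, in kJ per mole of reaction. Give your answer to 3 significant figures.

E°cell = −0.29 − (−0.42) = +0.13 V; the balanced reaction transfers n = 2 electrons.
The reaction quotient is [Cr³⁺(aq)]^2 / ([Co²⁺(aq)]·[Cr²⁺(aq)]^2) = 2.63×10^−5; by Nernst, E = +0.13 − (0.0615/2)(−4.580) = +0.2708 V.
ΔG = −nFE = −(2)(96500)(+0.2708) J/mol = −52.3 kJ/mol.

−52.3 kJ/mol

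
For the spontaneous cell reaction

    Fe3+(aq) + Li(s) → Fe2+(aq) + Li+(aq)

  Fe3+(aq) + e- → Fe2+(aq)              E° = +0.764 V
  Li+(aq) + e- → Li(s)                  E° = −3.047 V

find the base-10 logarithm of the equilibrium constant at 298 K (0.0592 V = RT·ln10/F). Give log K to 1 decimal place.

The Fe³⁺/Fe²⁺ couple is reduced (cathode); E°cell = +0.764 − (−3.047) = +3.811 V with n = 1.
At equilibrium E = 0, so log K = nE°cell / 0.0592 = (1)(+3.811) / 0.0592 = 64.4.

log K = 64.4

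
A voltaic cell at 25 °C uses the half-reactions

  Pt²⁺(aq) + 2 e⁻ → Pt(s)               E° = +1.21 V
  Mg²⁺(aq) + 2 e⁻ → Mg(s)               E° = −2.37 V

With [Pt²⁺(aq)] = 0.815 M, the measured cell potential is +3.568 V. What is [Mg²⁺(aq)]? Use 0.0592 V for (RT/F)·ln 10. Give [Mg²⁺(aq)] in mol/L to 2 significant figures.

With Pt²⁺/Pt at the cathode and Mg²⁺/Mg at the anode, E°cell = +1.21 − (−2.37) = +3.58 V (n = 2).
Rearranging E = E° − (0.0592/n)·log Q gives log Q = 2(+3.58 − (+3.568))/0.0592 = 0.405.
The balanced reaction is Pt²⁺(aq) + Mg(s) → Pt(s) + Mg²⁺(aq), so Q = [Mg²⁺(aq)] / [Pt²⁺(aq)].
Substituting the known concentrations and solving, log [Mg²⁺(aq)] = 0.316 and [Mg²⁺(aq)] = 2.1 M.

2.1 M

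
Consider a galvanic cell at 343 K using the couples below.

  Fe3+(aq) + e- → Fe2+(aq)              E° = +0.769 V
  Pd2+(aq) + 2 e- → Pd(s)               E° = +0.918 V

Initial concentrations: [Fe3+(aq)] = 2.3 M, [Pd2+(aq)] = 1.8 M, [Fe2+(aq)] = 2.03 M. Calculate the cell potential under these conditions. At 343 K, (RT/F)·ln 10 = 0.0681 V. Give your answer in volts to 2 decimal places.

Pd²⁺/Pd is reduced (cathode, E° = +0.918 V) and Fe³⁺/Fe²⁺ is oxidized (anode).
E°cell = E°cat − E°an = +0.918 − (+0.769) = +0.149 V; n = 2.
For the overall reaction Pd2+(aq) + 2 Fe2+(aq) → Pd(s) + 2 Fe3+(aq), Q = [Fe3+(aq)]^2 / ([Pd2+(aq)]·[Fe2+(aq)]^2) = 0.713, giving log Q = −0.147.
E = E° − (0.0681/n)·log Q = +0.149 − (0.0681/2)(−0.147) = +0.15 V.

+0.15 V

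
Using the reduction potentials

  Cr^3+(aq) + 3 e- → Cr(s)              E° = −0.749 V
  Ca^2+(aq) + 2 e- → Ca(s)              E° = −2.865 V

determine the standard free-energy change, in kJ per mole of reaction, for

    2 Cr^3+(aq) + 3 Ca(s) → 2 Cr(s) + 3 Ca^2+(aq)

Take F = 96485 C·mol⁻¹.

In the reaction as written Cr^3+(aq) is reduced, so the Cr³⁺/Cr couple is the cathode and Ca²⁺/Ca is the anode.
E°cell = −0.749 − (−2.865) = +2.116 V; balancing electrons gives n = 6.
ΔG° = −nFE°cell = −(6)(96485)(+2.116) J/mol = −1225 kJ/mol.

−1225 kJ/mol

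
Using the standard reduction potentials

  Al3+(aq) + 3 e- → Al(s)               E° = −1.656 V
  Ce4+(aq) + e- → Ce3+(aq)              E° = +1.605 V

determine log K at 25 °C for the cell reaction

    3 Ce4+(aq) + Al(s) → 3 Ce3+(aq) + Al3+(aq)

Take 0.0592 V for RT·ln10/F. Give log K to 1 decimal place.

log K = 165.3

The Ce⁴⁺/Ce³⁺ couple is reduced (cathode); E°cell = +1.605 − (−1.656) = +3.261 V with n = 3.
At equilibrium E = 0, so log K = nE°cell / 0.0592 = (3)(+3.261) / 0.0592 = 165.3.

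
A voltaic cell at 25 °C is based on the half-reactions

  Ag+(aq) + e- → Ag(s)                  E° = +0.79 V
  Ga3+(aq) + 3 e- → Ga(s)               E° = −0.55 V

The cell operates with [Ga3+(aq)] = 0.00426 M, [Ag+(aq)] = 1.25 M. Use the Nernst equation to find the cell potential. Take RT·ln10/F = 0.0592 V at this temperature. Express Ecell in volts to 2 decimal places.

Ag⁺/Ag is reduced (cathode, E° = +0.79 V) and Ga³⁺/Ga is oxidized (anode).
E°cell = +0.79 − (−0.55) = +1.34 V, with n = 3 electrons transferred.
For the overall reaction 3 Ag+(aq) + Ga(s) → 3 Ag(s) + Ga3+(aq), Q = [Ga3+(aq)] / [Ag+(aq)]^3 = 0.00218, giving log Q = −2.661.
E = E° − (0.0592/n)·log Q = +1.34 − (0.0592/3)(−2.661) = +1.39 V.

+1.39 V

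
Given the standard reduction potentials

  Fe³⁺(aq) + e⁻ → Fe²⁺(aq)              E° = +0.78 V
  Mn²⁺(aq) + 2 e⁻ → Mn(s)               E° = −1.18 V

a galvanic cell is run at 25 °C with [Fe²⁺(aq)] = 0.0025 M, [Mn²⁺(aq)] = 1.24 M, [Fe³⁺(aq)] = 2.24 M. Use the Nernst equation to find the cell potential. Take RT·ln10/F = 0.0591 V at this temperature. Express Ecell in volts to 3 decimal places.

+2.132 V

The Fe³⁺/Fe²⁺ couple has the more positive E°, so it is the cathode; Mn²⁺/Mn is the anode.
The standard potential is +0.78 − (−1.18) = +1.96 V and the balanced reaction transfers n = 2 electrons.
Balancing gives 2 Fe³⁺(aq) + Mn(s) → 2 Fe²⁺(aq) + Mn²⁺(aq); hence Q = ([Fe²⁺(aq)]^2·[Mn²⁺(aq)]) / [Fe³⁺(aq)]^2 = 1.54×10^−6 (log Q = −5.811).
Applying E = E° − (RT ln10/nF)·log Q gives +1.96 − (0.0591/2)(−5.811) = +2.132 V.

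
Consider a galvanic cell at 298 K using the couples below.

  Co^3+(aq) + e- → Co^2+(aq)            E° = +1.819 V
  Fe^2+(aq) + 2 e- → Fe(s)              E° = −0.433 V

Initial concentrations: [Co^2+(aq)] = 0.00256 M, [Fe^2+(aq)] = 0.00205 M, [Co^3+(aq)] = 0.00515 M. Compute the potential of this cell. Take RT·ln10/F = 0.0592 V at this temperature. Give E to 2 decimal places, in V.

+2.35 V

Since E°(Co³⁺/Co²⁺) > E°(Fe²⁺/Fe), Co³⁺/Co²⁺ serves as the cathode.
E°cell = +1.819 − (−0.433) = +2.252 V, with n = 2 electrons transferred.
Balancing gives 2 Co^3+(aq) + Fe(s) → 2 Co^2+(aq) + Fe^2+(aq); hence Q = ([Co^2+(aq)]^2·[Fe^2+(aq)]) / [Co^3+(aq)]^2 = 0.000507 (log Q = −3.295).
E = E° − (0.0592/n)·log Q = +2.252 − (0.0592/2)(−3.295) = +2.35 V.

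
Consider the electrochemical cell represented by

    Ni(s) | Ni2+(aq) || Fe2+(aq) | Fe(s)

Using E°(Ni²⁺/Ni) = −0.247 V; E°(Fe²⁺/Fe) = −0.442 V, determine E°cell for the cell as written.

By convention the left-hand electrode in cell notation is the anode (oxidation) and the right-hand electrode is the cathode (reduction).
E°cell = E°(right) − E°(left) = −0.442 − (−0.247) = −0.195 V.
The negative sign shows that, as written, the cell would require an external voltage to drive the reaction.

−0.195 V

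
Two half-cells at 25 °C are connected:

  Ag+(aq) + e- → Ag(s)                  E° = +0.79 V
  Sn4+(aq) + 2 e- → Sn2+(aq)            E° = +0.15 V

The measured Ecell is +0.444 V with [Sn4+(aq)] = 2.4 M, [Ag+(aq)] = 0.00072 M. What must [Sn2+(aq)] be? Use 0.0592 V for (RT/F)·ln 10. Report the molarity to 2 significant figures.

1.1 M

The Ag⁺/Ag couple has the larger reduction potential, so it is the cathode: E°cell = +0.79 − (+0.15) = +0.64 V and n = 2.
Rearranging E = E° − (0.0592/n)·log Q gives log Q = 2(+0.64 − (+0.444))/0.0592 = 6.622.
For 2 Ag+(aq) + Sn2+(aq) → 2 Ag(s) + Sn4+(aq), the reaction quotient is Q = [Sn4+(aq)] / ([Ag+(aq)]^2·[Sn2+(aq)]).
Substituting the known concentrations and solving, log [Sn2+(aq)] = 0.044 and [Sn2+(aq)] = 1.1 M.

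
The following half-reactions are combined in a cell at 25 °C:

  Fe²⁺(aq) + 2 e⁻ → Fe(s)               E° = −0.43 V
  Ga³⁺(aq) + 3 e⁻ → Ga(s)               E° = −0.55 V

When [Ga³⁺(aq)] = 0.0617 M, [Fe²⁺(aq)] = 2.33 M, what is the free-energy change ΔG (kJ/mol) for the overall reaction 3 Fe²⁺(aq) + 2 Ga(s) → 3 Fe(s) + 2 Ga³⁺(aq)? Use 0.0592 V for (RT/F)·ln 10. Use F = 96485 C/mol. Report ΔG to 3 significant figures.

−89.6 kJ/mol

With Fe²⁺/Fe reduced at the cathode, E°cell = −0.43 − (−0.55) = +0.12 V and n = 6.
Here Q = [Ga³⁺(aq)]^2 / [Fe²⁺(aq)]^3 = 0.000301 (log Q = −3.521), giving E = +0.12 − (0.0592/6)·(−3.521) = +0.1547 V.
Then ΔG = −nFE = −6 × 96485 × +0.1547 J/mol = −89.6 kJ/mol.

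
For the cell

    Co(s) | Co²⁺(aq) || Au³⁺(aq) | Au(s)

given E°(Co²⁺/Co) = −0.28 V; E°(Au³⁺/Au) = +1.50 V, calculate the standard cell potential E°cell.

By convention the left-hand electrode in cell notation is the anode (oxidation) and the right-hand electrode is the cathode (reduction).
E°cell = E°(right) − E°(left) = +1.50 − (−0.28) = +1.78 V.

+1.78 V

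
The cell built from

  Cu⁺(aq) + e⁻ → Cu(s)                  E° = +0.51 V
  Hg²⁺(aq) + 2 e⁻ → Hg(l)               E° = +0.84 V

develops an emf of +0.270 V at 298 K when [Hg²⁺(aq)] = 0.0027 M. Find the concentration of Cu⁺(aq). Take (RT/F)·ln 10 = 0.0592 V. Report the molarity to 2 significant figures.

The Hg²⁺/Hg couple has the larger reduction potential, so it is the cathode: E°cell = +0.84 − (+0.51) = +0.33 V and n = 2.
From the Nernst equation, log Q = n(E° − E)/0.0592 = 2·(+0.33 − (+0.270))/0.0592 = 2.027.
For Hg²⁺(aq) + 2 Cu(s) → Hg(l) + 2 Cu⁺(aq), the reaction quotient is Q = [Cu⁺(aq)]^2 / [Hg²⁺(aq)].
Substituting the known concentrations and solving, log [Cu⁺(aq)] = −0.271 and [Cu⁺(aq)] = 0.54 M.

0.54 M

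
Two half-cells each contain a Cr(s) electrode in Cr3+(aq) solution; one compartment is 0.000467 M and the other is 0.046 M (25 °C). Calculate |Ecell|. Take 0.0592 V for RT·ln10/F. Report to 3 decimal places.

For a concentration cell E°cell = 0, since both electrodes use the same couple.
The compartment with the higher Cr3+(aq) concentration (0.046 M) acts as the cathode; ions are reduced there and produced at the dilute (0.000467 M) anode.
With n = 3, Ecell = −(0.0592/3)·log([dilute]/[conc]) = −(0.0592/3)·log(0.000467/0.046) = +0.039 V.

0.039 V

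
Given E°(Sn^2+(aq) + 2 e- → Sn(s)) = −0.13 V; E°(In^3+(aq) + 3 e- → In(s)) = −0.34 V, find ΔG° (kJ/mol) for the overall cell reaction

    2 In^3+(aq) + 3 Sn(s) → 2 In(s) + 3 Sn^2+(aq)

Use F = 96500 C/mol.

In the reaction as written In^3+(aq) is reduced, so the In³⁺/In couple is the cathode and Sn²⁺/Sn is the anode.
E°cell = −0.34 − (−0.13) = −0.21 V; balancing electrons gives n = 6.
ΔG° = −nFE°cell = −(6)(96500)(−0.21) J/mol = +122 kJ/mol.

+122 kJ/mol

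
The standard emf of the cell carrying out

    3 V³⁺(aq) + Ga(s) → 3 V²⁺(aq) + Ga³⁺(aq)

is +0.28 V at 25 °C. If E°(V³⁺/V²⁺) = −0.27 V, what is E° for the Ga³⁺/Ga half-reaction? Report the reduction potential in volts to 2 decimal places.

In the reaction as written the V³⁺/V²⁺ couple is reduced (cathode) and Ga³⁺/Ga is oxidized (anode), so E°cell = E°(V³⁺/V²⁺) − E°(Ga³⁺/Ga).
E°(Ga³⁺/Ga) = E°(cathode) − E°cell = −0.27 − (+0.28) = −0.55 V.

−0.55 V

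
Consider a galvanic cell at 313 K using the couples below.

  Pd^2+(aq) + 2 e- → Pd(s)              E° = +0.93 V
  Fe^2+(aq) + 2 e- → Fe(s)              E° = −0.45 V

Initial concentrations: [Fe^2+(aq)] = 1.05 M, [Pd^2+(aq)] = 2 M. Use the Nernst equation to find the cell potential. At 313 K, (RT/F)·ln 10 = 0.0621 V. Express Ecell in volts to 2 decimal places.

Pd²⁺/Pd is reduced (cathode, E° = +0.93 V) and Fe²⁺/Fe is oxidized (anode).
The standard potential is +0.93 − (−0.45) = +1.38 V and the balanced reaction transfers n = 2 electrons.
Balancing gives Pd^2+(aq) + Fe(s) → Pd(s) + Fe^2+(aq); hence Q = [Fe^2+(aq)] / [Pd^2+(aq)] = 0.525 (log Q = −0.280).
E = E° − (0.0621/n)·log Q = +1.38 − (0.0621/2)(−0.280) = +1.39 V.

+1.39 V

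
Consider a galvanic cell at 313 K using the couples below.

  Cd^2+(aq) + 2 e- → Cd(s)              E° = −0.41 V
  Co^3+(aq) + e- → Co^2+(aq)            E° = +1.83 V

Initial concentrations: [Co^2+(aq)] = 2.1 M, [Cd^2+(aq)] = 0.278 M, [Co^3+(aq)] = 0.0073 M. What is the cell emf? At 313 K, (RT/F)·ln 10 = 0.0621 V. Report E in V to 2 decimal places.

Co³⁺/Co²⁺ is reduced (cathode, E° = +1.83 V) and Cd²⁺/Cd is oxidized (anode).
E°cell = E°cat − E°an = +1.83 − (−0.41) = +2.24 V; n = 2.
Balancing gives 2 Co^3+(aq) + Cd(s) → 2 Co^2+(aq) + Cd^2+(aq); hence Q = ([Co^2+(aq)]^2·[Cd^2+(aq)]) / [Co^3+(aq)]^2 = 2.3×10^4 (log Q = 4.362).
E = E° − (0.0621/n)·log Q = +2.24 − (0.0621/2)(4.362) = +2.10 V.

+2.10 V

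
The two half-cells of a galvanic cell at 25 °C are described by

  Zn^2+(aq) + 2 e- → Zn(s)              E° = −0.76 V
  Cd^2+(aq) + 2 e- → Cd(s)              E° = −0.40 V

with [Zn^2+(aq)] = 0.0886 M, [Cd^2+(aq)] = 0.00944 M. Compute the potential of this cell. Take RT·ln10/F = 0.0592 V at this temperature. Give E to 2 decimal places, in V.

Since E°(Cd²⁺/Cd) > E°(Zn²⁺/Zn), Cd²⁺/Cd serves as the cathode.
E°cell = −0.40 − (−0.76) = +0.36 V, with n = 2 electrons transferred.
For the overall reaction Cd^2+(aq) + Zn(s) → Cd(s) + Zn^2+(aq), Q = [Zn^2+(aq)] / [Cd^2+(aq)] = 9.39, giving log Q = 0.972.
E = E° − (0.0592/n)·log Q = +0.36 − (0.0592/2)(0.972) = +0.33 V.

+0.33 V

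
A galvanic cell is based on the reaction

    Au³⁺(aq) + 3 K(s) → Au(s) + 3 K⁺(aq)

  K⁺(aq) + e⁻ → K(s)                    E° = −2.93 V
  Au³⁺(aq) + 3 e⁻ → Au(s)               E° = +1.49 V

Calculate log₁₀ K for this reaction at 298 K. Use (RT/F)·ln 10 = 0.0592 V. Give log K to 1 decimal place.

The Au³⁺/Au couple is reduced (cathode); E°cell = +1.49 − (−2.93) = +4.42 V with n = 3.
At equilibrium E = 0, so log K = nE°cell / 0.0592 = (3)(+4.42) / 0.0592 = 224.0.

log K = 224.0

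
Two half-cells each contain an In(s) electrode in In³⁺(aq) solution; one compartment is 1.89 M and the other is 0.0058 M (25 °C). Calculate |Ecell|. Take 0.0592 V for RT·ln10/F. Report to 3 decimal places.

0.050 V

For a concentration cell E°cell = 0, since both electrodes use the same couple.
The compartment with the higher In³⁺(aq) concentration (1.89 M) acts as the cathode; ions are reduced there and produced at the dilute (0.0058 M) anode.
With n = 3, Ecell = −(0.0592/3)·log([dilute]/[conc]) = −(0.0592/3)·log(0.0058/1.89) = +0.050 V.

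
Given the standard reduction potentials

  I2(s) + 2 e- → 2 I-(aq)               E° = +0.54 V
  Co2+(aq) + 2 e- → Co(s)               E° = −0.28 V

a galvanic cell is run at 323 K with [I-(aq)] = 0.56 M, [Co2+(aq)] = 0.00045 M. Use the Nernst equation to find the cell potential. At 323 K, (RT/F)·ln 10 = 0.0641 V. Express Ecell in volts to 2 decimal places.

+0.94 V

I₂/I⁻ is reduced (cathode, E° = +0.54 V) and Co²⁺/Co is oxidized (anode).
E°cell = +0.54 − (−0.28) = +0.82 V, with n = 2 electrons transferred.
The balanced reaction is I2(s) + Co(s) → 2 I-(aq) + Co2+(aq), so Q = [I-(aq)]^2·[Co2+(aq)] = 0.000141 and log Q = −3.850.
E = E° − (0.0641/n)·log Q = +0.82 − (0.0641/2)(−3.850) = +0.94 V.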